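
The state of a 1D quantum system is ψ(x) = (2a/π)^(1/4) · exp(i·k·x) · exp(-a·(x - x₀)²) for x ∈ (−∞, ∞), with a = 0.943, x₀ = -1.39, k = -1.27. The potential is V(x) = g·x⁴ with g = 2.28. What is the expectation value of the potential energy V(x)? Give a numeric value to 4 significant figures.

16.00

⟨V⟩ = ∫ V(x)·|ψ|² dx.
Gaussian moments (u = x − x₀): ∫u^(2j)·e^(−2au²) du = (2j−1)!!/(4a)^j · √(π/(2a)), odd powers integrate to 0; here √(π/(2a)) = 1.2906.
⟨V⟩ = 15.999.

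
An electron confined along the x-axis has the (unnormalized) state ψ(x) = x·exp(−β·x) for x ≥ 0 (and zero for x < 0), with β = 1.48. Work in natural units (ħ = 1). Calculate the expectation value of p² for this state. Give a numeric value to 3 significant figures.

2.19

p² ψ = −ħ² d²ψ/dx²; ⟨p²⟩ = −ħ² ∫ ψ*·ψ'' dx / ∫|ψ|² dx.
Differentiate x·exp(−β·x) with the product rule; every integrand then reduces to terms xʲ·e^(−2βx) on [0, ∞), with ∫₀^∞ xʲ·e^(−2βx) dx = j!/(2β)^(j+1).
State is unnormalized: ∫|ψ|² dx = 0.077118, and ∫ψ*·(−ħ² ψ'') dx = 0.16892, so ⟨p²⟩ = 0.16892 / 0.077118.
⟨p²⟩ = 2.1904.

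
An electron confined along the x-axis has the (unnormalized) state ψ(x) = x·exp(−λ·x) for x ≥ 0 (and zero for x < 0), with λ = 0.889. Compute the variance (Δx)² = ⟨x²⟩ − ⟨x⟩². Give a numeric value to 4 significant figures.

0.9490

Compute ⟨x⟩ and ⟨x²⟩ separately, then (Δx)² = ⟨x²⟩ − ⟨x⟩².
Every integrand reduces to terms xʲ·e^(−2λx) on [0, ∞); use ∫₀^∞ xʲ·e^(−2λx) dx = j!/(2λ)^(j+1).
Normalization: ∫|ψ|² dx = 0.35582.
⟨x⟩ = 1.6873 and ⟨x²⟩ = 3.7959.
(Δx)² = 3.7959 − (1.6873)² = 0.94898.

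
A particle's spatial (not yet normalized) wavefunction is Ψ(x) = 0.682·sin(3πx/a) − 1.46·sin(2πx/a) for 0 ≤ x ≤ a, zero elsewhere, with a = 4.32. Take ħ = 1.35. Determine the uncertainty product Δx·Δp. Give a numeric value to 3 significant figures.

2.09

Δx = √(⟨x²⟩−⟨x⟩²), Δp = √(⟨p²⟩−⟨p⟩²).
On 0 ≤ x ≤ a (j ≠ l): ∫sin²(jπx/a) dx = a/2, ∫sin(jπx/a)·sin(lπx/a) dx = 0; diagonal moments ∫x·sin²(jπx/a) dx = a²/4, ∫x²·sin²(jπx/a) dx = a³·(1/6 − 1/(4j²π²)); cross terms ∫x·sin(jπx/a)·sin(lπx/a) dx = 0 for j + l even and −4jla²/(π²(j² − l²)²) for j + l odd, ∫x²·sin(jπx/a)·sin(lπx/a) dx = (−1)^(j+l)·4jla³/(π²(j² − l²)²); higher powers the same way via product-to-sum and parts. d²/dx² sin(jπx/a) = −(jπ/a)²·sin(jπx/a); on 0 ≤ x ≤ a, ∫sin²(jπx/a) dx = a/2 and ∫sin(jπx/a)·sin(lπx/a) dx = 0 for j ≠ l, so only diagonal terms survive in ∫|Ψ|² and ∫Ψ·Ψ″; ∫Ψ·Ψ′ dx = [Ψ²/2] between the walls = 0.
Normalization: ∫|Ψ|² dx = 5.6089.
⟨x⟩ = 2.8045, ⟨x²⟩ = 8.7922 ⇒ Δx = 0.96279.
⟨p⟩ = 0.0000, ⟨p²⟩ = 4.7185 ⇒ Δp = 2.1722.
Δx·Δp = 2.0914.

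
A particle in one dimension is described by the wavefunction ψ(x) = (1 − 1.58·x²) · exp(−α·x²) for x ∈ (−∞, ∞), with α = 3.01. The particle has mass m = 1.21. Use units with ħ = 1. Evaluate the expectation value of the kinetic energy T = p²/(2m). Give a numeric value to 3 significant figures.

T = −(ħ²/2m) d²/dx², so ⟨T⟩ = −(ħ²/2m) ∫ ψ*·ψ'' dx / ∫|ψ|² dx; with m = 1.21.
Expand each integrand as polynomial × e^(−2αx²) and use ∫x^(2j)·e^(−2αx²) dx = (2j−1)!!/(4α)^j · √(π/(2α)), odd powers → 0; here √(π/(2α)) = 0.72240. Differentiate with the product rule, d/dx e^(−αx²) = −2αx·e^(−αx²).
State is unnormalized: ∫|ψ|² dx = 0.57012, and ∫ψ*·(−ħ²/2m · ψ'') dx = 1.2427, so ⟨T⟩ = 1.2427 / 0.57012.
⟨T⟩ = 2.1796.

2.18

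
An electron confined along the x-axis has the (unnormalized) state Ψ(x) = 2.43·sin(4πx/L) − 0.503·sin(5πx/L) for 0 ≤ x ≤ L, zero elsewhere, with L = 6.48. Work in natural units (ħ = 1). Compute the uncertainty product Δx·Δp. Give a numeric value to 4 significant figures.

3.455

Δx = √(⟨x²⟩−⟨x⟩²), Δp = √(⟨p²⟩−⟨p⟩²).
On 0 ≤ x ≤ L (j ≠ l): ∫sin²(jπx/L) dx = L/2, ∫sin(jπx/L)·sin(lπx/L) dx = 0; diagonal moments ∫x·sin²(jπx/L) dx = L²/4, ∫x²·sin²(jπx/L) dx = L³·(1/6 − 1/(4j²π²)); cross terms ∫x·sin(jπx/L)·sin(lπx/L) dx = 0 for j + l even and −4jlL²/(π²(j² − l²)²) for j + l odd, ∫x²·sin(jπx/L)·sin(lπx/L) dx = (−1)^(j+l)·4jlL³/(π²(j² − l²)²); higher powers the same way via product-to-sum and parts. d²/dx² sin(jπx/L) = −(jπ/L)²·sin(jπx/L); on 0 ≤ x ≤ L, ∫sin²(jπx/L) dx = L/2 and ∫sin(jπx/L)·sin(lπx/L) dx = 0 for j ≠ l, so only diagonal terms survive in ∫|Ψ|² and ∫Ψ·Ψ″; ∫Ψ·Ψ′ dx = [Ψ²/2] between the walls = 0.
Normalization: ∫|Ψ|² dx = 19.952.
⟨x⟩ = 3.7549, ⟨x²⟩ = 17.202 ⇒ Δx = 1.7616.
⟨p⟩ = 0.0000, ⟨p²⟩ = 3.8476 ⇒ Δp = 1.9615.
Δx·Δp = 3.4554.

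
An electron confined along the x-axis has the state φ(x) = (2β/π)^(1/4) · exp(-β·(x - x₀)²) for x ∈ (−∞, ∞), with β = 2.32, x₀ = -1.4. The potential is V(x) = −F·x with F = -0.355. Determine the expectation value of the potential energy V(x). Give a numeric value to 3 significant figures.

-0.497

⟨V⟩ = ∫ V(x)·|φ|² dx.
Gaussian moments (u = x − x₀): ∫u^(2j)·e^(−2βu²) du = (2j−1)!!/(4β)^j · √(π/(2β)), odd powers integrate to 0; here √(π/(2β)) = 0.82284.
⟨V⟩ = -0.49700.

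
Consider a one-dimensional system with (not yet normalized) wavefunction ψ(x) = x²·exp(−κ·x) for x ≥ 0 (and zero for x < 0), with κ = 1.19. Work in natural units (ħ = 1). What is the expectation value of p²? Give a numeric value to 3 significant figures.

p² ψ = −ħ² d²ψ/dx²; ⟨p²⟩ = −ħ² ∫ ψ*·ψ'' dx / ∫|ψ|² dx.
Differentiate x²·exp(−κ·x) with the product rule; every integrand then reduces to terms xʲ·e^(−2κx) on [0, ∞), with ∫₀^∞ xʲ·e^(−2κx) dx = j!/(2κ)^(j+1).
State is unnormalized: ∫|ψ|² dx = 0.31429, and ∫ψ*·(−ħ² ψ'') dx = 0.14835, so ⟨p²⟩ = 0.14835 / 0.31429.
⟨p²⟩ = 0.47203.

0.472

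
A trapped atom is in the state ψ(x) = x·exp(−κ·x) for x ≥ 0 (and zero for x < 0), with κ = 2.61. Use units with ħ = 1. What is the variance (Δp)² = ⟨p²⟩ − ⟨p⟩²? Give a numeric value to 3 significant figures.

6.81

Compute ⟨p⟩ and ⟨p²⟩ separately; (Δp)² = ⟨p²⟩ − ⟨p⟩².
Differentiate x·exp(−κ·x) with the product rule; every integrand then reduces to terms xʲ·e^(−2κx) on [0, ∞), with ∫₀^∞ xʲ·e^(−2κx) dx = j!/(2κ)^(j+1).
Normalization: ∫|ψ|² dx = 0.014061.
⟨p⟩ = 0.0000 and ⟨p²⟩ = 6.8121.
(Δp)² = 6.8121 − (0.0000)² = 6.8121.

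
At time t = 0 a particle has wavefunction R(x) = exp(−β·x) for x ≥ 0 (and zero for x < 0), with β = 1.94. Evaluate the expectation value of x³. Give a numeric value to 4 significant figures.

0.1027

⟨x³⟩ = ∫ x³·|R|² dx / ∫|R|² dx (integrals over the domain).
Every integrand reduces to terms xʲ·e^(−2βx) on [0, ∞); use ∫₀^∞ xʲ·e^(−2βx) dx = j!/(2β)^(j+1).
State is unnormalized: ∫|R|² dx = 0.25773, and ∫R*·x³·R dx = 0.026474, so ⟨x³⟩ = 0.026474 / 0.25773.
⟨x³⟩ = 0.10272.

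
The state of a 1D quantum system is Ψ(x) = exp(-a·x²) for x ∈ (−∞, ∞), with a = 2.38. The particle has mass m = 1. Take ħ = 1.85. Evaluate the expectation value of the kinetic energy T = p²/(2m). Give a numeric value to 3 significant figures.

T = −(ħ²/2m) d²/dx², so ⟨T⟩ = −(ħ²/2m) ∫ Ψ*·Ψ'' dx / ∫|Ψ|² dx; with m = 1.
Gaussian moments: ∫x^(2j)·e^(−2ax²) dx = (2j−1)!!/(4a)^j · √(π/(2a)), odd powers integrate to 0; here √(π/(2a)) = 0.81240. Derivatives: d/dx e^(−ax²) = −2ax·e^(−ax²), d²/dx² e^(−ax²) = (4a²x² − 2a)·e^(−ax²).
State is unnormalized: ∫|Ψ|² dx = 0.81240, and ∫Ψ*·(−ħ²/2m · Ψ'') dx = 3.3087, so ⟨T⟩ = 3.3087 / 0.81240.
⟨T⟩ = 4.0728.

4.07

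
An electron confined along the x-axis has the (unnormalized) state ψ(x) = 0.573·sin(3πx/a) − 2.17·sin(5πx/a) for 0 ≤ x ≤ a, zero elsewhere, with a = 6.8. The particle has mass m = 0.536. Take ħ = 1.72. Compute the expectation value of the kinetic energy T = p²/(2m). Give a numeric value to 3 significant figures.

T = −(ħ²/2m) d²/dx², so ⟨T⟩ = −(ħ²/2m) ∫ ψ*·ψ'' dx / ∫|ψ|² dx; with m = 0.536.
d²/dx² sin(jπx/a) = −(jπ/a)²·sin(jπx/a); on 0 ≤ x ≤ a, ∫sin²(jπx/a) dx = a/2 and ∫sin(jπx/a)·sin(lπx/a) dx = 0 for j ≠ l, so only diagonal terms survive in ∫|ψ|² and ∫ψ·ψ″; ∫ψ·ψ′ dx = [ψ²/2] between the walls = 0.
State is unnormalized: ∫|ψ|² dx = 17.127, and ∫ψ*·(−ħ²/2m · ψ'') dx = 241.68, so ⟨T⟩ = 241.68 / 17.127.
⟨T⟩ = 14.112.

14.1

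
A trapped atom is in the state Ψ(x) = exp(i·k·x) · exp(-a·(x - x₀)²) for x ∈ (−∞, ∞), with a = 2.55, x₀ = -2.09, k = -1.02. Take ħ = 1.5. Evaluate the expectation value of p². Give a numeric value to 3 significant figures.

p² Ψ = −ħ² d²Ψ/dx²; ⟨p²⟩ = −ħ² ∫ Ψ*·Ψ'' dx / ∫|Ψ|² dx.
Gaussian moments (u = x − x₀): ∫u^(2j)·e^(−2au²) du = (2j−1)!!/(4a)^j · √(π/(2a)), odd powers integrate to 0; here √(π/(2a)) = 0.78486. Derivatives: Ψ′ = (ik − 2au)·Ψ, Ψ″ = ((ik − 2au)² − 2a)·Ψ; the odd-in-u pieces drop out.
State is unnormalized: ∫|Ψ|² dx = 0.78486, and ∫Ψ*·(−ħ² Ψ'') dx = 6.3404, so ⟨p²⟩ = 6.3404 / 0.78486.
⟨p²⟩ = 8.0784.

8.08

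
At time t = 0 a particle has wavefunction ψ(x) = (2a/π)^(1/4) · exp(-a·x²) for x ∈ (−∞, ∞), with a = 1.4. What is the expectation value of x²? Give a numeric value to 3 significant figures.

0.179

⟨x²⟩ = ∫ x²·|ψ|² dx (integrals over the domain).
Gaussian moments: ∫x^(2j)·e^(−2ax²) dx = (2j−1)!!/(4a)^j · √(π/(2a)), odd powers integrate to 0; here √(π/(2a)) = 1.0592.
⟨x²⟩ = 0.17857.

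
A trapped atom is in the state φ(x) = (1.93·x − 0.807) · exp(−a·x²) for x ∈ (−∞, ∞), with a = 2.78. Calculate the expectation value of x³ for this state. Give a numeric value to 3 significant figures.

⟨x³⟩ = ∫ x³·|φ|² dx / ∫|φ|² dx (integrals over the domain).
Expand each integrand as polynomial × e^(−2ax²) and use ∫x^(2j)·e^(−2ax²) dx = (2j−1)!!/(4a)^j · √(π/(2a)), odd powers → 0; here √(π/(2a)) = 0.75169.
State is unnormalized: ∫|φ|² dx = 0.74133, and ∫φ*·x³·φ dx = -0.056808, so ⟨x³⟩ = -0.056808 / 0.74133.
⟨x³⟩ = -0.076630.

-0.0766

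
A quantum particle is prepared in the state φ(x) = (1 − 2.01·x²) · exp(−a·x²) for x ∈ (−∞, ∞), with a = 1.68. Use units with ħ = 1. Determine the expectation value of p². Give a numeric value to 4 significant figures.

5.576

p² φ = −ħ² d²φ/dx²; ⟨p²⟩ = −ħ² ∫ φ*·φ'' dx / ∫|φ|² dx.
Expand each integrand as polynomial × e^(−2ax²) and use ∫x^(2j)·e^(−2ax²) dx = (2j−1)!!/(4a)^j · √(π/(2a)), odd powers → 0; here √(π/(2a)) = 0.96695. Differentiate with the product rule, d/dx e^(−ax²) = −2ax·e^(−ax²).
State is unnormalized: ∫|φ|² dx = 0.64803, and ∫φ*·(−ħ² φ'') dx = 3.6136, so ⟨p²⟩ = 3.6136 / 0.64803.
⟨p²⟩ = 5.5763.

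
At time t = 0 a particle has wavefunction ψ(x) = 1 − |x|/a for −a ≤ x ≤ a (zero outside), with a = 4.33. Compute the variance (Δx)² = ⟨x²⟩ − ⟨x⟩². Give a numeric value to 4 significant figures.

1.875

Compute ⟨x⟩ and ⟨x²⟩ separately, then (Δx)² = ⟨x²⟩ − ⟨x⟩².
ψ is even, so ∫ over [−a, a] = 2∫₀ᵃ with ψ = 1 − x/a there: ∫₀ᵃ (1 − x/a)² dx = a/3, ∫₀ᵃ x²(1 − x/a)² dx = a³/30, ∫₀ᵃ x⁴(1 − x/a)² dx = a⁵/105.
Normalization: ∫|ψ|² dx = 2.8867.
⟨x⟩ = 0.0000 and ⟨x²⟩ = 1.8749.
(Δx)² = 1.8749 − (0.0000)² = 1.8749.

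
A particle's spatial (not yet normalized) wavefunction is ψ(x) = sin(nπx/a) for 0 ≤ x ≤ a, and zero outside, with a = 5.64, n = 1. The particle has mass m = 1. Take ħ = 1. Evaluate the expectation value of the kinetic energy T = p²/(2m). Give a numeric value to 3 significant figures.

T = −(ħ²/2m) d²/dx², so ⟨T⟩ = −(ħ²/2m) ∫ ψ*·ψ'' dx / ∫|ψ|² dx; with m = 1.
d/dx sin(nπx/a) = (nπ/a)·cos(nπx/a) and d²/dx² sin(nπx/a) = −(nπ/a)²·sin(nπx/a); on 0 ≤ x ≤ a, ∫sin²(nπx/a) dx = a/2 and ∫sin(nπx/a)·cos(nπx/a) dx = 0.
State is unnormalized: ∫|ψ|² dx = 2.8200, and ∫ψ*·(−ħ²/2m · ψ'') dx = 0.43748, so ⟨T⟩ = 0.43748 / 2.8200.
⟨T⟩ = 0.15514.

0.155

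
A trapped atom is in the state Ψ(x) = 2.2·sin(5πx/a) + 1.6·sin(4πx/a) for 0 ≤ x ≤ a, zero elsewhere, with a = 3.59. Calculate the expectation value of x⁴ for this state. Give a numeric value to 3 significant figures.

⟨x⁴⟩ = ∫ x⁴·|Ψ|² dx / ∫|Ψ|² dx (integrals over the domain).
On 0 ≤ x ≤ a (j ≠ l): ∫sin²(jπx/a) dx = a/2, ∫sin(jπx/a)·sin(lπx/a) dx = 0; diagonal moments ∫x·sin²(jπx/a) dx = a²/4, ∫x²·sin²(jπx/a) dx = a³·(1/6 − 1/(4j²π²)); cross terms ∫x·sin(jπx/a)·sin(lπx/a) dx = 0 for j + l even and −4jla²/(π²(j² − l²)²) for j + l odd, ∫x²·sin(jπx/a)·sin(lπx/a) dx = (−1)^(j+l)·4jla³/(π²(j² − l²)²); higher powers the same way via product-to-sum and parts.
State is unnormalized: ∫|Ψ|² dx = 13.283, and ∫Ψ*·x⁴·Ψ dx = 107.56, so ⟨x⁴⟩ = 107.56 / 13.283.
⟨x⁴⟩ = 8.0974.

8.10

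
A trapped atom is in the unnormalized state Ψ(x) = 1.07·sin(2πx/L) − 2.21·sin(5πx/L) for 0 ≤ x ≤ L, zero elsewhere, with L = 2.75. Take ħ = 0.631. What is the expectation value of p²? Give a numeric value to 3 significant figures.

10.9

p² Ψ = −ħ² d²Ψ/dx²; ⟨p²⟩ = −ħ² ∫ Ψ*·Ψ'' dx / ∫|Ψ|² dx.
d²/dx² sin(jπx/L) = −(jπ/L)²·sin(jπx/L); on 0 ≤ x ≤ L, ∫sin²(jπx/L) dx = L/2 and ∫sin(jπx/L)·sin(lπx/L) dx = 0 for j ≠ l, so only diagonal terms survive in ∫|Ψ|² and ∫Ψ·Ψ″; ∫Ψ·Ψ′ dx = [Ψ²/2] between the walls = 0.
State is unnormalized: ∫|Ψ|² dx = 8.2899, and ∫Ψ*·(−ħ² Ψ'') dx = 90.513, so ⟨p²⟩ = 90.513 / 8.2899.
⟨p²⟩ = 10.919.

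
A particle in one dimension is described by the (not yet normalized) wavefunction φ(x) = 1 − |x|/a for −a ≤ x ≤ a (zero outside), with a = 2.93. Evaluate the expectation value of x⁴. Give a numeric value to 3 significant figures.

⟨x⁴⟩ = ∫ x⁴·|φ|² dx / ∫|φ|² dx (integrals over the domain).
φ is even, so ∫ over [−a, a] = 2∫₀ᵃ with φ = 1 − x/a there: ∫₀ᵃ (1 − x/a)² dx = a/3, ∫₀ᵃ x²(1 − x/a)² dx = a³/30, ∫₀ᵃ x⁴(1 − x/a)² dx = a⁵/105.
State is unnormalized: ∫|φ|² dx = 1.9533, and ∫φ*·x⁴·φ dx = 4.1132, so ⟨x⁴⟩ = 4.1132 / 1.9533.
⟨x⁴⟩ = 2.1057.

2.11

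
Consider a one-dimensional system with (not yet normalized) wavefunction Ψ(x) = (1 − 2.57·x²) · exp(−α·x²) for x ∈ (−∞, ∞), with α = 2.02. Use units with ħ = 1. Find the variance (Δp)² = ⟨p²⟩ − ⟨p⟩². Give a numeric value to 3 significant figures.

7.10

Compute ⟨p⟩ and ⟨p²⟩ separately; (Δp)² = ⟨p²⟩ − ⟨p⟩².
Expand each integrand as polynomial × e^(−2αx²) and use ∫x^(2j)·e^(−2αx²) dx = (2j−1)!!/(4α)^j · √(π/(2α)), odd powers → 0; here √(π/(2α)) = 0.88183. Differentiate with the product rule, d/dx e^(−αx²) = −2αx·e^(−αx²).
Normalization: ∫|Ψ|² dx = 0.58850.
⟨p⟩ = 0.0000 and ⟨p²⟩ = 7.0958.
(Δp)² = 7.0958 − (0.0000)² = 7.0958.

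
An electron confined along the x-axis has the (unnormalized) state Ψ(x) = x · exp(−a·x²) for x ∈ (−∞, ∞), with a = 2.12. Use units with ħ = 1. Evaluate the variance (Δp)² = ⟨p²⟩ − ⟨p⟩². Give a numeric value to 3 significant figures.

6.36

Compute ⟨p⟩ and ⟨p²⟩ separately; (Δp)² = ⟨p²⟩ − ⟨p⟩².
Expand each integrand as polynomial × e^(−2ax²) and use ∫x^(2j)·e^(−2ax²) dx = (2j−1)!!/(4a)^j · √(π/(2a)), odd powers → 0; here √(π/(2a)) = 0.86078. Differentiate with the product rule, d/dx e^(−ax²) = −2ax·e^(−ax²).
Normalization: ∫|Ψ|² dx = 0.10151.
⟨p⟩ = 0.0000 and ⟨p²⟩ = 6.3600.
(Δp)² = 6.3600 − (0.0000)² = 6.3600.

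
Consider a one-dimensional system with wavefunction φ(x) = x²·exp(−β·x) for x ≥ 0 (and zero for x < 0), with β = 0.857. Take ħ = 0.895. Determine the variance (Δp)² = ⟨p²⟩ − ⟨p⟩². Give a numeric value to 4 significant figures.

0.1961

Compute ⟨p⟩ and ⟨p²⟩ separately; (Δp)² = ⟨p²⟩ − ⟨p⟩².
Differentiate x²·exp(−β·x) with the product rule; every integrand then reduces to terms xʲ·e^(−2βx) on [0, ∞), with ∫₀^∞ xʲ·e^(−2βx) dx = j!/(2β)^(j+1).
Normalization: ∫|φ|² dx = 1.6224.
⟨p⟩ = 0.0000 and ⟨p²⟩ = 0.19610.
(Δp)² = 0.19610 − (0.0000)² = 0.19610.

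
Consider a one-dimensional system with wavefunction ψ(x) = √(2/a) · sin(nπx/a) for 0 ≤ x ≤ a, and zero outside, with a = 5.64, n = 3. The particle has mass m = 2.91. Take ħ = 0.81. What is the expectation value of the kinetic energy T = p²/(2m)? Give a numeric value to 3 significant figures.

0.315

T = −(ħ²/2m) d²/dx², so ⟨T⟩ = −(ħ²/2m) ∫ ψ*·ψ'' dx; with m = 2.91.
d/dx sin(nπx/a) = (nπ/a)·cos(nπx/a) and d²/dx² sin(nπx/a) = −(nπ/a)²·sin(nπx/a); on 0 ≤ x ≤ a, ∫sin²(nπx/a) dx = a/2 and ∫sin(nπx/a)·cos(nπx/a) dx = 0.
⟨T⟩ = 0.31480.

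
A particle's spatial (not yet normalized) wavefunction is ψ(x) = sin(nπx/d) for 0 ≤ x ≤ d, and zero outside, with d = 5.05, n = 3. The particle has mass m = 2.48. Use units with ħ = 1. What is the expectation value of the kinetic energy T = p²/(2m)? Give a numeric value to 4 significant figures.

T = −(ħ²/2m) d²/dx², so ⟨T⟩ = −(ħ²/2m) ∫ ψ*·ψ'' dx / ∫|ψ|² dx; with m = 2.48.
d/dx sin(nπx/d) = (nπ/d)·cos(nπx/d) and d²/dx² sin(nπx/d) = −(nπ/d)²·sin(nπx/d); on 0 ≤ x ≤ d, ∫sin²(nπx/d) dx = d/2 and ∫sin(nπx/d)·cos(nπx/d) dx = 0.
State is unnormalized: ∫|ψ|² dx = 2.5250, and ∫ψ*·(−ħ²/2m · ψ'') dx = 1.7731, so ⟨T⟩ = 1.7731 / 2.5250.
⟨T⟩ = 0.70223.

0.7022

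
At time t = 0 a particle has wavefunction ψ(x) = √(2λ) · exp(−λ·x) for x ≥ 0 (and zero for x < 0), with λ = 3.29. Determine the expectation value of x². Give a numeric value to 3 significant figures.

0.0462

⟨x²⟩ = ∫ x²·|ψ|² dx (integrals over the domain).
Every integrand reduces to terms xʲ·e^(−2λx) on [0, ∞); use ∫₀^∞ xʲ·e^(−2λx) dx = j!/(2λ)^(j+1).
⟨x²⟩ = 0.046193.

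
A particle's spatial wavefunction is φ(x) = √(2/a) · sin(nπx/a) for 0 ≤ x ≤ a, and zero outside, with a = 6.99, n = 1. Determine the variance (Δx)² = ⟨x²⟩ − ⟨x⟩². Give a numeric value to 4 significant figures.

Compute ⟨x⟩ and ⟨x²⟩ separately, then (Δx)² = ⟨x²⟩ − ⟨x⟩².
With sin²θ = (1 − cos2θ)/2 on 0 ≤ x ≤ a: ∫sin²(nπx/a) dx = a/2, ∫x·sin²(nπx/a) dx = a²/4, ∫x²·sin²(nπx/a) dx = a³·(1/6 − 1/(4n²π²)); higher powers xᵏ the same way, integrating xᵏ·cos(2nπx/a) by parts.
⟨x⟩ = 3.4950 and ⟨x²⟩ = 13.811.
(Δx)² = 13.811 − (3.4950)² = 1.5964.

1.596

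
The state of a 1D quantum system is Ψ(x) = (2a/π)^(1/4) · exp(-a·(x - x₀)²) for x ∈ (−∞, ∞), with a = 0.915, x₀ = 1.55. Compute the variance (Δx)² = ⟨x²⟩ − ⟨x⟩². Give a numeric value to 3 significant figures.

0.273

Compute ⟨x⟩ and ⟨x²⟩ separately, then (Δx)² = ⟨x²⟩ − ⟨x⟩².
Gaussian moments (u = x − x₀): ∫u^(2j)·e^(−2au²) du = (2j−1)!!/(4a)^j · √(π/(2a)), odd powers integrate to 0; here √(π/(2a)) = 1.3102.
⟨x⟩ = 1.5500 and ⟨x²⟩ = 2.6757.
(Δx)² = 2.6757 − (1.5500)² = 0.27322.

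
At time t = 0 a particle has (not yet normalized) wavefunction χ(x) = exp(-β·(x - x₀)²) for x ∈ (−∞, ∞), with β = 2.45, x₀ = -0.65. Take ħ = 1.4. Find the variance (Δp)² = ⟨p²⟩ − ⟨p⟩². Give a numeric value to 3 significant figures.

4.80

Compute ⟨p⟩ and ⟨p²⟩ separately; (Δp)² = ⟨p²⟩ − ⟨p⟩².
Gaussian moments (u = x − x₀): ∫u^(2j)·e^(−2βu²) du = (2j−1)!!/(4β)^j · √(π/(2β)), odd powers integrate to 0; here √(π/(2β)) = 0.80071. Derivatives: d/dx e^(−βu²) = −2βu·e^(−βu²), d²/dx² e^(−βu²) = (4β²u² − 2β)·e^(−βu²).
Normalization: ∫|χ|² dx = 0.80071.
⟨p⟩ = 0.0000 and ⟨p²⟩ = 4.8020.
(Δp)² = 4.8020 − (0.0000)² = 4.8020.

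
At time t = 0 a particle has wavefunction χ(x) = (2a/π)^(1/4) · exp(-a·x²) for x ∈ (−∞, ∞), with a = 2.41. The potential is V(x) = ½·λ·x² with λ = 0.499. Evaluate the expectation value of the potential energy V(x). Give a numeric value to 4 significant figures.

0.02588

⟨V⟩ = ∫ V(x)·|χ|² dx.
Gaussian moments: ∫x^(2j)·e^(−2ax²) dx = (2j−1)!!/(4a)^j · √(π/(2a)), odd powers integrate to 0; here √(π/(2a)) = 0.80733.
⟨V⟩ = 0.025882.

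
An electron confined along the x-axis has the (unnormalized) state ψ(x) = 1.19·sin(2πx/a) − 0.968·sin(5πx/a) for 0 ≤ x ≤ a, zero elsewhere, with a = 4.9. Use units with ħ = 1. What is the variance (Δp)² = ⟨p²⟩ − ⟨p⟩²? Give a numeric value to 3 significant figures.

Compute ⟨p⟩ and ⟨p²⟩ separately; (Δp)² = ⟨p²⟩ − ⟨p⟩².
d²/dx² sin(jπx/a) = −(jπ/a)²·sin(jπx/a); on 0 ≤ x ≤ a, ∫sin²(jπx/a) dx = a/2 and ∫sin(jπx/a)·sin(lπx/a) dx = 0 for j ≠ l, so only diagonal terms survive in ∫|ψ|² and ∫ψ·ψ″; ∫ψ·ψ′ dx = [ψ²/2] between the walls = 0.
Normalization: ∫|ψ|² dx = 5.7652.
⟨p⟩ = 0.0000 and ⟨p²⟩ = 5.0817.
(Δp)² = 5.0817 − (0.0000)² = 5.0817.

5.08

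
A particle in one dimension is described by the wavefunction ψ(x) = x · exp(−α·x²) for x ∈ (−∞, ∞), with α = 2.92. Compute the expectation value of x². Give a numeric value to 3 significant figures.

0.257

⟨x²⟩ = ∫ x²·|ψ|² dx / ∫|ψ|² dx (integrals over the domain).
Expand each integrand as polynomial × e^(−2αx²) and use ∫x^(2j)·e^(−2αx²) dx = (2j−1)!!/(4α)^j · √(π/(2α)), odd powers → 0; here √(π/(2α)) = 0.73345.
State is unnormalized: ∫|ψ|² dx = 0.062795, and ∫ψ*·x²·ψ dx = 0.016129, so ⟨x²⟩ = 0.016129 / 0.062795.
⟨x²⟩ = 0.25685.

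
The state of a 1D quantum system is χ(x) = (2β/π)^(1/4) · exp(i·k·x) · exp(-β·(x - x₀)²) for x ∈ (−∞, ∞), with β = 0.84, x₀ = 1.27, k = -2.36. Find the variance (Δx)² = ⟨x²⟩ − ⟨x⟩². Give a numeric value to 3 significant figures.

0.298

Compute ⟨x⟩ and ⟨x²⟩ separately, then (Δx)² = ⟨x²⟩ − ⟨x⟩².
Gaussian moments (u = x − x₀): ∫u^(2j)·e^(−2βu²) du = (2j−1)!!/(4β)^j · √(π/(2β)), odd powers integrate to 0; here √(π/(2β)) = 1.3675.
⟨x⟩ = 1.2700 and ⟨x²⟩ = 1.9105.
(Δx)² = 1.9105 − (1.2700)² = 0.29762.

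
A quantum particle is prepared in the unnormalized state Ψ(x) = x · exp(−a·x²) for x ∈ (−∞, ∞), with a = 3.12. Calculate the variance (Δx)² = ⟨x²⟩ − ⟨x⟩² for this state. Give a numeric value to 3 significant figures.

0.240

Compute ⟨x⟩ and ⟨x²⟩ separately, then (Δx)² = ⟨x²⟩ − ⟨x⟩².
Expand each integrand as polynomial × e^(−2ax²) and use ∫x^(2j)·e^(−2ax²) dx = (2j−1)!!/(4a)^j · √(π/(2a)), odd powers → 0; here √(π/(2a)) = 0.70955.
Normalization: ∫|Ψ|² dx = 0.056855.
⟨x⟩ = 0.0000 and ⟨x²⟩ = 0.24038.
(Δx)² = 0.24038 − (0.0000)² = 0.24038.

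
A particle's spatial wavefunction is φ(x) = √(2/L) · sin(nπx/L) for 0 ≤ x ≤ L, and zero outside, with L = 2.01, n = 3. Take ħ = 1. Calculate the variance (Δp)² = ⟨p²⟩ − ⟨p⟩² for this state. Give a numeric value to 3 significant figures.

Compute ⟨p⟩ and ⟨p²⟩ separately; (Δp)² = ⟨p²⟩ − ⟨p⟩².
d/dx sin(nπx/L) = (nπ/L)·cos(nπx/L) and d²/dx² sin(nπx/L) = −(nπ/L)²·sin(nπx/L); on 0 ≤ x ≤ L, ∫sin²(nπx/L) dx = L/2 and ∫sin(nπx/L)·cos(nπx/L) dx = 0.
⟨p⟩ = 0.0000 and ⟨p²⟩ = 21.986.
(Δp)² = 21.986 − (0.0000)² = 21.986.

22.0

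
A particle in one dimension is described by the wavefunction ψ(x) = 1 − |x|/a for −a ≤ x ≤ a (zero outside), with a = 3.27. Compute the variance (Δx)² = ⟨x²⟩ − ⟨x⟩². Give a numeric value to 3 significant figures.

1.07

Compute ⟨x⟩ and ⟨x²⟩ separately, then (Δx)² = ⟨x²⟩ − ⟨x⟩².
ψ is even, so ∫ over [−a, a] = 2∫₀ᵃ with ψ = 1 − x/a there: ∫₀ᵃ (1 − x/a)² dx = a/3, ∫₀ᵃ x²(1 − x/a)² dx = a³/30, ∫₀ᵃ x⁴(1 − x/a)² dx = a⁵/105.
Normalization: ∫|ψ|² dx = 2.1800.
⟨x⟩ = 0.0000 and ⟨x²⟩ = 1.0693.
(Δx)² = 1.0693 − (0.0000)² = 1.0693.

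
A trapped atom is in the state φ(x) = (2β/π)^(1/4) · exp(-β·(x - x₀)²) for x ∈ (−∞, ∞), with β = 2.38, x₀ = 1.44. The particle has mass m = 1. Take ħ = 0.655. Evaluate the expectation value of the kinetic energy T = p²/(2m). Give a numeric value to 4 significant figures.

T = −(ħ²/2m) d²/dx², so ⟨T⟩ = −(ħ²/2m) ∫ φ*·φ'' dx; with m = 1.
Gaussian moments (u = x − x₀): ∫u^(2j)·e^(−2βu²) du = (2j−1)!!/(4β)^j · √(π/(2β)), odd powers integrate to 0; here √(π/(2β)) = 0.81240. Derivatives: d/dx e^(−βu²) = −2βu·e^(−βu²), d²/dx² e^(−βu²) = (4β²u² − 2β)·e^(−βu²).
⟨T⟩ = 0.51054.

0.5105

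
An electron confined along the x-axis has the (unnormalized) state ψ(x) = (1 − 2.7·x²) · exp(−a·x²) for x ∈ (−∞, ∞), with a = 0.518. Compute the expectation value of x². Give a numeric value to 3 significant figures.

⟨x²⟩ = ∫ x²·|ψ|² dx / ∫|ψ|² dx (integrals over the domain).
Expand each integrand as polynomial × e^(−2ax²) and use ∫x^(2j)·e^(−2ax²) dx = (2j−1)!!/(4a)^j · √(π/(2a)), odd powers → 0; here √(π/(2a)) = 1.7414.
State is unnormalized: ∫|ψ|² dx = 6.0739, and ∫ψ*·x²·ψ dx = 15.676, so ⟨x²⟩ = 15.676 / 6.0739.
⟨x²⟩ = 2.5809.

2.58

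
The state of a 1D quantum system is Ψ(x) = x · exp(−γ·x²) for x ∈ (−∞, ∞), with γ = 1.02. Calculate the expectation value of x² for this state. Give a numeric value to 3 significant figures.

0.735

⟨x²⟩ = ∫ x²·|Ψ|² dx / ∫|Ψ|² dx (integrals over the domain).
Expand each integrand as polynomial × e^(−2γx²) and use ∫x^(2j)·e^(−2γx²) dx = (2j−1)!!/(4γ)^j · √(π/(2γ)), odd powers → 0; here √(π/(2γ)) = 1.2410.
State is unnormalized: ∫|Ψ|² dx = 0.30416, and ∫Ψ*·x²·Ψ dx = 0.22365, so ⟨x²⟩ = 0.22365 / 0.30416.
⟨x²⟩ = 0.73529.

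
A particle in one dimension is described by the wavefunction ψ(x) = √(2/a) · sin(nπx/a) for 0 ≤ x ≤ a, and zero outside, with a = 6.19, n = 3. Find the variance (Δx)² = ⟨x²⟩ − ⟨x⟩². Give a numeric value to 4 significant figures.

Compute ⟨x⟩ and ⟨x²⟩ separately, then (Δx)² = ⟨x²⟩ − ⟨x⟩².
With sin²θ = (1 − cos2θ)/2 on 0 ≤ x ≤ a: ∫sin²(nπx/a) dx = a/2, ∫x·sin²(nπx/a) dx = a²/4, ∫x²·sin²(nπx/a) dx = a³·(1/6 − 1/(4n²π²)); higher powers xᵏ the same way, integrating xᵏ·cos(2nπx/a) by parts.
⟨x⟩ = 3.0950 and ⟨x²⟩ = 12.556.
(Δx)² = 12.556 − (3.0950)² = 2.9773.

2.977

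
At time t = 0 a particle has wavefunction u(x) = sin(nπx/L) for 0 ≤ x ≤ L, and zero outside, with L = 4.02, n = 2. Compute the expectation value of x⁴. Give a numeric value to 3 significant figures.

45.9

⟨x⁴⟩ = ∫ x⁴·|u|² dx / ∫|u|² dx (integrals over the domain).
With sin²θ = (1 − cos2θ)/2 on 0 ≤ x ≤ L: ∫sin²(nπx/L) dx = L/2, ∫x·sin²(nπx/L) dx = L²/4, ∫x²·sin²(nπx/L) dx = L³·(1/6 − 1/(4n²π²)); higher powers xᵏ the same way, integrating xᵏ·cos(2nπx/L) by parts.
State is unnormalized: ∫|u|² dx = 2.0100, and ∫u*·x⁴·u dx = 92.194, so ⟨x⁴⟩ = 92.194 / 2.0100.
⟨x⁴⟩ = 45.868.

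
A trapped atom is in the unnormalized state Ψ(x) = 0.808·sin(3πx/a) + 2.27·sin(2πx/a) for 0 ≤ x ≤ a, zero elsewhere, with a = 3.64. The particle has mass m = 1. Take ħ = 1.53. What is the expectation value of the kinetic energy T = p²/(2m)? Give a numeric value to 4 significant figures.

T = −(ħ²/2m) d²/dx², so ⟨T⟩ = −(ħ²/2m) ∫ Ψ*·Ψ'' dx / ∫|Ψ|² dx; with m = 1.
d²/dx² sin(jπx/a) = −(jπ/a)²·sin(jπx/a); on 0 ≤ x ≤ a, ∫sin²(jπx/a) dx = a/2 and ∫sin(jπx/a)·sin(lπx/a) dx = 0 for j ≠ l, so only diagonal terms survive in ∫|Ψ|² and ∫Ψ·Ψ″; ∫Ψ·Ψ′ dx = [Ψ²/2] between the walls = 0.
State is unnormalized: ∫|Ψ|² dx = 10.566, and ∫Ψ*·(−ħ²/2m · Ψ'') dx = 42.030, so ⟨T⟩ = 42.030 / 10.566.
⟨T⟩ = 3.9777.

3.978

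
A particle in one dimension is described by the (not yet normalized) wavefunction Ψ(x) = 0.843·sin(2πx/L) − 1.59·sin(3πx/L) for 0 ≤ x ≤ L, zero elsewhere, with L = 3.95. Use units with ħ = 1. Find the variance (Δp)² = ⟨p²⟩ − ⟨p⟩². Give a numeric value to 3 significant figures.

5.00

Compute ⟨p⟩ and ⟨p²⟩ separately; (Δp)² = ⟨p²⟩ − ⟨p⟩².
d²/dx² sin(jπx/L) = −(jπ/L)²·sin(jπx/L); on 0 ≤ x ≤ L, ∫sin²(jπx/L) dx = L/2 and ∫sin(jπx/L)·sin(lπx/L) dx = 0 for j ≠ l, so only diagonal terms survive in ∫|Ψ|² and ∫Ψ·Ψ″; ∫Ψ·Ψ′ dx = [Ψ²/2] between the walls = 0.
Normalization: ∫|Ψ|² dx = 6.3965.
⟨p⟩ = 0.0000 and ⟨p²⟩ = 4.9991.
(Δp)² = 4.9991 − (0.0000)² = 4.9991.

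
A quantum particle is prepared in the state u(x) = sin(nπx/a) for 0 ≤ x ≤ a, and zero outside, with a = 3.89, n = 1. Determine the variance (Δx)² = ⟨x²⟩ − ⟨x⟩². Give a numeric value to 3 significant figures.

Compute ⟨x⟩ and ⟨x²⟩ separately, then (Δx)² = ⟨x²⟩ − ⟨x⟩².
With sin²θ = (1 − cos2θ)/2 on 0 ≤ x ≤ a: ∫sin²(nπx/a) dx = a/2, ∫x·sin²(nπx/a) dx = a²/4, ∫x²·sin²(nπx/a) dx = a³·(1/6 − 1/(4n²π²)); higher powers xᵏ the same way, integrating xᵏ·cos(2nπx/a) by parts.
Normalization: ∫|u|² dx = 1.9450.
⟨x⟩ = 1.9450 and ⟨x²⟩ = 4.2774.
(Δx)² = 4.2774 − (1.9450)² = 0.49441.

0.494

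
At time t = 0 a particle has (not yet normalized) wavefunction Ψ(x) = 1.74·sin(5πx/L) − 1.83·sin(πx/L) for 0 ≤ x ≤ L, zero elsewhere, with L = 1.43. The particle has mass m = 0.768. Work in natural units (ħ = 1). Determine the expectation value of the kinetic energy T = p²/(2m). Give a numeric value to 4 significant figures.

T = −(ħ²/2m) d²/dx², so ⟨T⟩ = −(ħ²/2m) ∫ Ψ*·Ψ'' dx / ∫|Ψ|² dx; with m = 0.768.
d²/dx² sin(jπx/L) = −(jπ/L)²·sin(jπx/L); on 0 ≤ x ≤ L, ∫sin²(jπx/L) dx = L/2 and ∫sin(jπx/L)·sin(lπx/L) dx = 0 for j ≠ l, so only diagonal terms survive in ∫|Ψ|² and ∫Ψ·Ψ″; ∫Ψ·Ψ′ dx = [Ψ²/2] between the walls = 0.
State is unnormalized: ∫|Ψ|² dx = 4.5592, and ∫Ψ*·(−ħ²/2m · Ψ'') dx = 177.58, so ⟨T⟩ = 177.58 / 4.5592.
⟨T⟩ = 38.949.

38.95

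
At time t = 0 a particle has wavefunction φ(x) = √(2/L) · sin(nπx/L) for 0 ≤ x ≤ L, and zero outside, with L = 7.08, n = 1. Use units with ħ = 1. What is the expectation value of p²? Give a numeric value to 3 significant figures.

p² φ = −ħ² d²φ/dx²; ⟨p²⟩ = −ħ² ∫ φ*·φ'' dx.
d/dx sin(nπx/L) = (nπ/L)·cos(nπx/L) and d²/dx² sin(nπx/L) = −(nπ/L)²·sin(nπx/L); on 0 ≤ x ≤ L, ∫sin²(nπx/L) dx = L/2 and ∫sin(nπx/L)·cos(nπx/L) dx = 0.
⟨p²⟩ = 0.19689.

0.197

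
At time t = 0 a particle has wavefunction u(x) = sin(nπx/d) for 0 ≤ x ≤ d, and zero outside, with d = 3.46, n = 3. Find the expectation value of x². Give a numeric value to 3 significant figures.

3.92

⟨x²⟩ = ∫ x²·|u|² dx / ∫|u|² dx (integrals over the domain).
With sin²θ = (1 − cos2θ)/2 on 0 ≤ x ≤ d: ∫sin²(nπx/d) dx = d/2, ∫x·sin²(nπx/d) dx = d²/4, ∫x²·sin²(nπx/d) dx = d³·(1/6 − 1/(4n²π²)); higher powers xᵏ the same way, integrating xᵏ·cos(2nπx/d) by parts.
State is unnormalized: ∫|u|² dx = 1.7300, and ∫u*·x²·u dx = 6.7870, so ⟨x²⟩ = 6.7870 / 1.7300.
⟨x²⟩ = 3.9231.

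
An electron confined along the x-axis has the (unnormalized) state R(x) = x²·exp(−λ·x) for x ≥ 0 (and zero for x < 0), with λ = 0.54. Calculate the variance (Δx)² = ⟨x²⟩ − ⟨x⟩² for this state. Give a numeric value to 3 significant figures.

Compute ⟨x⟩ and ⟨x²⟩ separately, then (Δx)² = ⟨x²⟩ − ⟨x⟩².
Every integrand reduces to terms xʲ·e^(−2λx) on [0, ∞); use ∫₀^∞ xʲ·e^(−2λx) dx = j!/(2λ)^(j+1).
Normalization: ∫|R|² dx = 16.334.
⟨x⟩ = 4.6296 and ⟨x²⟩ = 25.720.
(Δx)² = 25.720 − (4.6296)² = 4.2867.

4.29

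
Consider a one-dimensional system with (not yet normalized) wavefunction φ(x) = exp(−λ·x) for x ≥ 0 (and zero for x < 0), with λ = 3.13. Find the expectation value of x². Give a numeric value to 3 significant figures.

0.0510

⟨x²⟩ = ∫ x²·|φ|² dx / ∫|φ|² dx (integrals over the domain).
Every integrand reduces to terms xʲ·e^(−2λx) on [0, ∞); use ∫₀^∞ xʲ·e^(−2λx) dx = j!/(2λ)^(j+1).
State is unnormalized: ∫|φ|² dx = 0.15974, and ∫φ*·x²·φ dx = 0.0081528, so ⟨x²⟩ = 0.0081528 / 0.15974.
⟨x²⟩ = 0.051037.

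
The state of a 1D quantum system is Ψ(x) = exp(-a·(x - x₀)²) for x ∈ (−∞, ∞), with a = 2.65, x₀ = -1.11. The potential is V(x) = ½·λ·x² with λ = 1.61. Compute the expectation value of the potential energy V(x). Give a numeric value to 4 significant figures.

⟨V⟩ = ∫ V(x)·|Ψ|² dx / ∫|Ψ|² dx.
Gaussian moments (u = x − x₀): ∫u^(2j)·e^(−2au²) du = (2j−1)!!/(4a)^j · √(π/(2a)), odd powers integrate to 0; here √(π/(2a)) = 0.76990.
State is unnormalized: ∫|Ψ|² dx = 0.76990, and ∫Ψ*·V(x)·Ψ dx = 0.82209, so ⟨V⟩ = 0.82209 / 0.76990.
⟨V⟩ = 1.0678.

1.068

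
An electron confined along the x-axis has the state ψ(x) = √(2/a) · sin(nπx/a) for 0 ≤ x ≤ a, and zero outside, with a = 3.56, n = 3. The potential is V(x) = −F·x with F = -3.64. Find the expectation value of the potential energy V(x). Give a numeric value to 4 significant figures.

⟨V⟩ = ∫ V(x)·|ψ|² dx.
With sin²θ = (1 − cos2θ)/2 on 0 ≤ x ≤ a: ∫sin²(nπx/a) dx = a/2, ∫x·sin²(nπx/a) dx = a²/4, ∫x²·sin²(nπx/a) dx = a³·(1/6 − 1/(4n²π²)); higher powers xᵏ the same way, integrating xᵏ·cos(2nπx/a) by parts.
⟨V⟩ = 6.4792.

6.479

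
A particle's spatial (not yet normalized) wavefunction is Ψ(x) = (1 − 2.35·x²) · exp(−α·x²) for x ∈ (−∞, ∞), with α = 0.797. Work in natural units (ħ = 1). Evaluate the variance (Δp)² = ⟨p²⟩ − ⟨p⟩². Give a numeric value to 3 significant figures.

Compute ⟨p⟩ and ⟨p²⟩ separately; (Δp)² = ⟨p²⟩ − ⟨p⟩².
Expand each integrand as polynomial × e^(−2αx²) and use ∫x^(2j)·e^(−2αx²) dx = (2j−1)!!/(4α)^j · √(π/(2α)), odd powers → 0; here √(π/(2α)) = 1.4039. Differentiate with the product rule, d/dx e^(−αx²) = −2αx·e^(−αx²).
Normalization: ∫|Ψ|² dx = 1.6227.
⟨p⟩ = 0.0000 and ⟨p²⟩ = 4.3289.
(Δp)² = 4.3289 − (0.0000)² = 4.3289.

4.33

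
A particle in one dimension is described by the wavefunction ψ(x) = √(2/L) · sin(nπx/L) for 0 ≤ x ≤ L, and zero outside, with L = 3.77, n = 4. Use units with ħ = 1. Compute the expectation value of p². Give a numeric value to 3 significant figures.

11.1

p² ψ = −ħ² d²ψ/dx²; ⟨p²⟩ = −ħ² ∫ ψ*·ψ'' dx.
d/dx sin(nπx/L) = (nπ/L)·cos(nπx/L) and d²/dx² sin(nπx/L) = −(nπ/L)²·sin(nπx/L); on 0 ≤ x ≤ L, ∫sin²(nπx/L) dx = L/2 and ∫sin(nπx/L)·cos(nπx/L) dx = 0.
⟨p²⟩ = 11.111.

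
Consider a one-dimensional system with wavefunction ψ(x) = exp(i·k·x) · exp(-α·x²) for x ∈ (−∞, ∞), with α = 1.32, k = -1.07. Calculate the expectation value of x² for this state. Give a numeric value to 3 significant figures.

0.189

⟨x²⟩ = ∫ x²·|ψ|² dx / ∫|ψ|² dx (integrals over the domain).
Gaussian moments: ∫x^(2j)·e^(−2αx²) dx = (2j−1)!!/(4α)^j · √(π/(2α)), odd powers integrate to 0; here √(π/(2α)) = 1.0909.
State is unnormalized: ∫|ψ|² dx = 1.0909, and ∫ψ*·x²·ψ dx = 0.20660, so ⟨x²⟩ = 0.20660 / 1.0909.
⟨x²⟩ = 0.18939.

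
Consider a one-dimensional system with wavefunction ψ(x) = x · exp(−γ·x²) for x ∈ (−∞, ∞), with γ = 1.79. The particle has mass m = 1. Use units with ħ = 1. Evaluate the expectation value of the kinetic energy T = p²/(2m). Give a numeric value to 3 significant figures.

2.69

T = −(ħ²/2m) d²/dx², so ⟨T⟩ = −(ħ²/2m) ∫ ψ*·ψ'' dx / ∫|ψ|² dx; with m = 1.
Expand each integrand as polynomial × e^(−2γx²) and use ∫x^(2j)·e^(−2γx²) dx = (2j−1)!!/(4γ)^j · √(π/(2γ)), odd powers → 0; here √(π/(2γ)) = 0.93677. Differentiate with the product rule, d/dx e^(−γx²) = −2γx·e^(−γx²).
State is unnormalized: ∫|ψ|² dx = 0.13083, and ∫ψ*·(−ħ²/2m · ψ'') dx = 0.35129, so ⟨T⟩ = 0.35129 / 0.13083.
⟨T⟩ = 2.6850.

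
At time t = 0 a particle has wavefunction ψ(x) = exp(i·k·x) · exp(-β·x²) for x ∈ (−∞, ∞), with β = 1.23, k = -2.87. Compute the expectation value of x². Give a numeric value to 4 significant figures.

⟨x²⟩ = ∫ x²·|ψ|² dx / ∫|ψ|² dx (integrals over the domain).
Gaussian moments: ∫x^(2j)·e^(−2βx²) dx = (2j−1)!!/(4β)^j · √(π/(2β)), odd powers integrate to 0; here √(π/(2β)) = 1.1301.
State is unnormalized: ∫|ψ|² dx = 1.1301, and ∫ψ*·x²·ψ dx = 0.22969, so ⟨x²⟩ = 0.22969 / 1.1301.
⟨x²⟩ = 0.20325.

0.2033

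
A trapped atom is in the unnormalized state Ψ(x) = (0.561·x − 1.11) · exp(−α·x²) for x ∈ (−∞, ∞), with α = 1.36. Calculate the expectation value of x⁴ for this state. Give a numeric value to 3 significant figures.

0.120

⟨x⁴⟩ = ∫ x⁴·|Ψ|² dx / ∫|Ψ|² dx (integrals over the domain).
Expand each integrand as polynomial × e^(−2αx²) and use ∫x^(2j)·e^(−2αx²) dx = (2j−1)!!/(4α)^j · √(π/(2α)), odd powers → 0; here √(π/(2α)) = 1.0747.
State is unnormalized: ∫|Ψ|² dx = 1.3863, and ∫Ψ*·x⁴·Ψ dx = 0.16575, so ⟨x⁴⟩ = 0.16575 / 1.3863.
⟨x⁴⟩ = 0.11956.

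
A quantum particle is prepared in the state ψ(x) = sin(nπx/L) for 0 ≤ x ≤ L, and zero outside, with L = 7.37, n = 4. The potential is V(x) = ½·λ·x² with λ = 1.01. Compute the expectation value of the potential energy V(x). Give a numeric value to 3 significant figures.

9.06

⟨V⟩ = ∫ V(x)·|ψ|² dx / ∫|ψ|² dx.
With sin²θ = (1 − cos2θ)/2 on 0 ≤ x ≤ L: ∫sin²(nπx/L) dx = L/2, ∫x·sin²(nπx/L) dx = L²/4, ∫x²·sin²(nπx/L) dx = L³·(1/6 − 1/(4n²π²)); higher powers xᵏ the same way, integrating xᵏ·cos(2nπx/L) by parts.
State is unnormalized: ∫|ψ|² dx = 3.6850, and ∫ψ*·V(x)·ψ dx = 33.373, so ⟨V⟩ = 33.373 / 3.6850.
⟨V⟩ = 9.0565.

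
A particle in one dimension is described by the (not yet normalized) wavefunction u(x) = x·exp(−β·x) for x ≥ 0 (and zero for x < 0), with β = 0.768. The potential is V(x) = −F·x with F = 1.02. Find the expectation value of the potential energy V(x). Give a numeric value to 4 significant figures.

⟨V⟩ = ∫ V(x)·|u|² dx / ∫|u|² dx.
Every integrand reduces to terms xʲ·e^(−2βx) on [0, ∞); use ∫₀^∞ xʲ·e^(−2βx) dx = j!/(2β)^(j+1).
State is unnormalized: ∫|u|² dx = 0.55189, and ∫u*·V(x)·u dx = -1.0995, so ⟨V⟩ = -1.0995 / 0.55189.
⟨V⟩ = -1.9922.

-1.992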